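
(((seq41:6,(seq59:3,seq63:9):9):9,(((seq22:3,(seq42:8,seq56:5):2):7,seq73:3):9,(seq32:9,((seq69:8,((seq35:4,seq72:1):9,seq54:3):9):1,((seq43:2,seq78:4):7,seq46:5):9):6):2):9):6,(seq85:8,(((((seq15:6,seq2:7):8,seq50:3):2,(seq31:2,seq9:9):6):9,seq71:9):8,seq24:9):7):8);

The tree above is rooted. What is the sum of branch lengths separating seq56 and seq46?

The path runs seq56 → … → MRCA → … → seq46; the MRCA is the node subtending (((seq22,(seq42,seq56)),seq73),(seq32,((seq69,((seq35,seq72),seq54)),((seq43,seq78),seq46)))).
Branch lengths along that path: 5 + 2 + 7 + 9 + 2 + 6 + 9 + 5 = 45.

45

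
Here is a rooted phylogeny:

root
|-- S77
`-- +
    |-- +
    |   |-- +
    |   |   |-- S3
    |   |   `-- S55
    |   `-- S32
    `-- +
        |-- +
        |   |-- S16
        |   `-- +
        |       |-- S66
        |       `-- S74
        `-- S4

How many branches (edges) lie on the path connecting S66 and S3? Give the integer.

The MRCA of S66 and S3 is the node subtending (((S3,S55),S32),((S16,(S66,S74)),S4)).
From S66 up to that node: 4 branches. From S3 up to the same node: 3 branches. Total: 4 + 3 = 7.

7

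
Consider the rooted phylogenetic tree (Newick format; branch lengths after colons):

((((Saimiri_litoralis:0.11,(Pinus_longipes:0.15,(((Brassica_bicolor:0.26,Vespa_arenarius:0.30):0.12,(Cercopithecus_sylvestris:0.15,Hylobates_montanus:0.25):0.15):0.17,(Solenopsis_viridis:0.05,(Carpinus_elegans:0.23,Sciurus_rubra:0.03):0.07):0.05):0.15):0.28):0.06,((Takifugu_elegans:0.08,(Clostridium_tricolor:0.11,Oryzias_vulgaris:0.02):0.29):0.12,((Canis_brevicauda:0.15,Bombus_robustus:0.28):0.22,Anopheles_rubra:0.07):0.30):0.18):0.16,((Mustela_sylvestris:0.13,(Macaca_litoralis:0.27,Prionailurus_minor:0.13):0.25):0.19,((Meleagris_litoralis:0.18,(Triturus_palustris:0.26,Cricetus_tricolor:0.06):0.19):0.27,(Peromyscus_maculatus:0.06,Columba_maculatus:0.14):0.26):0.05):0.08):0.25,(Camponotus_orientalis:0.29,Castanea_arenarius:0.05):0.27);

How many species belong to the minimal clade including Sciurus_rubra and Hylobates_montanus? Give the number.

The MRCA of Sciurus_rubra and Hylobates_montanus is the node subtending (((Brassica_bicolor,Vespa_arenarius),(Cercopithecus_sylvestris,Hylobates_montanus)),(Solenopsis_viridis,(Carpinus_elegans,Sciurus_rubra))).
That clade contains 7 terminal taxa: Brassica_bicolor, Carpinus_elegans, Cercopithecus_sylvestris, Hylobates_montanus, Sciurus_rubra, Solenopsis_viridis, Vespa_arenarius.

7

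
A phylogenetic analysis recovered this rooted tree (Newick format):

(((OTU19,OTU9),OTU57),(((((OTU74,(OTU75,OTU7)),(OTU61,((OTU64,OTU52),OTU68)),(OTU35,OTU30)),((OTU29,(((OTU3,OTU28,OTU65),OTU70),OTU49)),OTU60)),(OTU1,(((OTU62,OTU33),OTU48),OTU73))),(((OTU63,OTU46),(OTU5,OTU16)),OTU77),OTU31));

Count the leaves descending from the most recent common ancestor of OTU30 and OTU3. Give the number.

16

The MRCA of OTU30 and OTU3 is the node subtending (((OTU74,(OTU75,OTU7)),(OTU61,((OTU64,OTU52),OTU68)),(OTU35,OTU30)),((OTU29,(((OTU3,OTU28,OTU65),OTU70),OTU49)),OTU60)).
That clade contains 16 terminal taxa: OTU28, OTU29, OTU3, OTU30, OTU35, OTU49, OTU52, OTU60, OTU61, OTU64, OTU65, OTU68, OTU7, OTU70, OTU74, OTU75.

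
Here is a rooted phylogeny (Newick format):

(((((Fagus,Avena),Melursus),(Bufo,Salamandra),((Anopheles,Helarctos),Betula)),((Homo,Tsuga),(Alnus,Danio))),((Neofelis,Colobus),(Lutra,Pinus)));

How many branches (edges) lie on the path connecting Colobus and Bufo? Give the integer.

The MRCA of Colobus and Bufo is the root of the tree.
From Colobus up to that node: 3 branches. From Bufo up to the same node: 4 branches. Total: 3 + 4 = 7.

7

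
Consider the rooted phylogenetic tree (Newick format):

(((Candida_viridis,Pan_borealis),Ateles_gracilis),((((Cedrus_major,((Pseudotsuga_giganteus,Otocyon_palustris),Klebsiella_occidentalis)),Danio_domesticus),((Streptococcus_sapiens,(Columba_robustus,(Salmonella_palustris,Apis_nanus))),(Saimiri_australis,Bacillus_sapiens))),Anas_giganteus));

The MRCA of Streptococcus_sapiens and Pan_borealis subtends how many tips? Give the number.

The MRCA of Streptococcus_sapiens and Pan_borealis is the root, so the clade is the entire tree.
That clade contains 15 terminal taxa: Anas_giganteus, Apis_nanus, Ateles_gracilis, Bacillus_sapiens, Candida_viridis, Cedrus_major, Columba_robustus, Danio_domesticus, Klebsiella_occidentalis, Otocyon_palustris, Pan_borealis, Pseudotsuga_giganteus, Saimiri_australis, Salmonella_palustris, Streptococcus_sapiens.

15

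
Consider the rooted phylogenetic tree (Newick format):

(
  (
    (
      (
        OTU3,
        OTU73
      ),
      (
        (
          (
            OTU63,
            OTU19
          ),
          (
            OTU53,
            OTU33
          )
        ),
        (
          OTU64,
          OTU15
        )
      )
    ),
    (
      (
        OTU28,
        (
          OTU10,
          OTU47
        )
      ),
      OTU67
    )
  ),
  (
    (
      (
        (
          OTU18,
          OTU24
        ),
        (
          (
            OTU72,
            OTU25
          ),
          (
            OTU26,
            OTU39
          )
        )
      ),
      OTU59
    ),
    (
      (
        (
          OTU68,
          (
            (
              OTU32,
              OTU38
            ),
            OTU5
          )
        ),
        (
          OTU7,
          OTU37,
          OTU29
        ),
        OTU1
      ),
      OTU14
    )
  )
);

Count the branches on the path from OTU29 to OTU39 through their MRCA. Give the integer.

The MRCA of OTU29 and OTU39 is the node subtending ((((OTU18,OTU24),((OTU72,OTU25),(OTU26,OTU39))),OTU59),(((OTU68,((OTU32,OTU38),OTU5)),(OTU7,OTU37,OTU29),OTU1),OTU14)).
From OTU29 up to that node: 4 branches. From OTU39 up to the same node: 5 branches. Total: 4 + 5 = 9.

9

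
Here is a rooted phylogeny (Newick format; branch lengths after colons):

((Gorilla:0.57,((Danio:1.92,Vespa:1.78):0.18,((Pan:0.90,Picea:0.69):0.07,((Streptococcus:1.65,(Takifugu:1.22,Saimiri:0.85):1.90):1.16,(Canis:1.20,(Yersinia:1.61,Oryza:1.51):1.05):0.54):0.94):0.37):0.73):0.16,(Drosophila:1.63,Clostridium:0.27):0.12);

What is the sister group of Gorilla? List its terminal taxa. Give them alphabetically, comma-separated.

Canis, Danio, Oryza, Pan, Picea, Saimiri, Streptococcus, Takifugu, Vespa, Yersinia

Gorilla attaches to the tree at the node subtending (Gorilla,((Danio,Vespa),((Pan,Picea),((Streptococcus,(Takifugu,Saimiri)),(Canis,(Yersinia,Oryza)))))).
The other lineage descending from that same node — the sister group — is ((Danio,Vespa),((Pan,Picea),((Streptococcus,(Takifugu,Saimiri)),(Canis,(Yersinia,Oryza))))); its 10 tips in alphabetical order are the answer.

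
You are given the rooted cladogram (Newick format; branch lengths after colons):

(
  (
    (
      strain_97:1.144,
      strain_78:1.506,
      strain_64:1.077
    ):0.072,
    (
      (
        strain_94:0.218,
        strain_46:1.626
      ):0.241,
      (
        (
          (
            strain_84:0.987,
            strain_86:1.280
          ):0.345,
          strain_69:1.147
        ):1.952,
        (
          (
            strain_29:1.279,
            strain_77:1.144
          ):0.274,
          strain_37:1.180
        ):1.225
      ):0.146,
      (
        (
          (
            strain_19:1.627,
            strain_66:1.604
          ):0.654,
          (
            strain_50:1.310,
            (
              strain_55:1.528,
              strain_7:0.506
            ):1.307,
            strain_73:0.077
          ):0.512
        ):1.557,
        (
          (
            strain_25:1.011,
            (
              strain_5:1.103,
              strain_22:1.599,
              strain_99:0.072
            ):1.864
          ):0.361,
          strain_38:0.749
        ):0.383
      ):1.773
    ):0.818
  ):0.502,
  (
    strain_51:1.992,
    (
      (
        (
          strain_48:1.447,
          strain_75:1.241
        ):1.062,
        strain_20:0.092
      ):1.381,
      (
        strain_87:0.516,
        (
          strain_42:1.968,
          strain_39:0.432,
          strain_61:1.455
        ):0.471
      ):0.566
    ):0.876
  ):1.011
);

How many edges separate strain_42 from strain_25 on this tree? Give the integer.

11

The MRCA of strain_42 and strain_25 is the root of the tree.
From strain_42 up to that node: 5 branches. From strain_25 up to the same node: 6 branches. Total: 5 + 6 = 11.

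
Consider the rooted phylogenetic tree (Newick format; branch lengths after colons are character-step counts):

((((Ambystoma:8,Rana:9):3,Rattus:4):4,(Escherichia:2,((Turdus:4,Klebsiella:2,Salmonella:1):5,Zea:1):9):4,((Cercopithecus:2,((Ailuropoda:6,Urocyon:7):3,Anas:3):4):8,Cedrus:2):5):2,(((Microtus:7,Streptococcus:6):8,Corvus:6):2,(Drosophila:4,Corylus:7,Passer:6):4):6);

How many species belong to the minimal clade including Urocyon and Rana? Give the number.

13

The MRCA of Urocyon and Rana is the node subtending (((Ambystoma,Rana),Rattus),(Escherichia,((Turdus,Klebsiella,Salmonella),Zea)),((Cercopithecus,((Ailuropoda,Urocyon),Anas)),Cedrus)).
That clade contains 13 terminal taxa: Ailuropoda, Ambystoma, Anas, Cedrus, Cercopithecus, Escherichia, Klebsiella, Rana, Rattus, Salmonella, Turdus, Urocyon, Zea.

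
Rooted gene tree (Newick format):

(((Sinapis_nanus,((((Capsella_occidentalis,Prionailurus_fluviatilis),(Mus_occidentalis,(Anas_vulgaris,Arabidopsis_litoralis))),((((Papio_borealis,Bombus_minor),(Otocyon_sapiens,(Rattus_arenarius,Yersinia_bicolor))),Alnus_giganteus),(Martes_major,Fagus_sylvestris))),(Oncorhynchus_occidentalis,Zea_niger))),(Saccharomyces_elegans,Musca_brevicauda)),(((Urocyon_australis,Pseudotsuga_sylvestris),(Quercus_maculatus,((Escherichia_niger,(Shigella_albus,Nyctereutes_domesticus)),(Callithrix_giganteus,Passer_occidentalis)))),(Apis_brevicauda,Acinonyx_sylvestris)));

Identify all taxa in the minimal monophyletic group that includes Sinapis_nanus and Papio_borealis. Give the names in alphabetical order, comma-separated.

Alnus_giganteus, Anas_vulgaris, Arabidopsis_litoralis, Bombus_minor, Capsella_occidentalis, Fagus_sylvestris, Martes_major, Mus_occidentalis, Oncorhynchus_occidentalis, Otocyon_sapiens, Papio_borealis, Prionailurus_fluviatilis, Rattus_arenarius, Sinapis_nanus, Yersinia_bicolor, Zea_niger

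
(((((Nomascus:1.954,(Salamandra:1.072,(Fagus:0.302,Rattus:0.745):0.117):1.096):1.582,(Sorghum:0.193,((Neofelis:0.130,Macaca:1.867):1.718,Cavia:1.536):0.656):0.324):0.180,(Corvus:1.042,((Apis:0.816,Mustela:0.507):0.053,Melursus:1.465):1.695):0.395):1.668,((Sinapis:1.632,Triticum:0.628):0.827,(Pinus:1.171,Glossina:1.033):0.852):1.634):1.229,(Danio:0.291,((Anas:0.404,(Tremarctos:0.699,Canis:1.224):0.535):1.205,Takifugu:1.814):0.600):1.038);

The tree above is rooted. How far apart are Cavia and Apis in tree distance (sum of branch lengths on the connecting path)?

5.655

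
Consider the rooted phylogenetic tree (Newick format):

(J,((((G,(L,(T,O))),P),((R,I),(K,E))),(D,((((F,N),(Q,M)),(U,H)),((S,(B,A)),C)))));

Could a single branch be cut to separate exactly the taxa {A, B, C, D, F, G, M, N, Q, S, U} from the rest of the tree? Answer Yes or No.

No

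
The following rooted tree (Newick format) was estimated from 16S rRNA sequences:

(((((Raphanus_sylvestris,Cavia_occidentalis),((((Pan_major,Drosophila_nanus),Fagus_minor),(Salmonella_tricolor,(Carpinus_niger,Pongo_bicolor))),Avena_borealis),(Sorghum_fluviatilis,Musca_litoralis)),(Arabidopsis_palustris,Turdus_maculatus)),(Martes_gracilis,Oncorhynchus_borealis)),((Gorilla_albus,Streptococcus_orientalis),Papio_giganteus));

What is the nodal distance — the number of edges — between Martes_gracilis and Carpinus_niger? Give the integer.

9

The MRCA of Martes_gracilis and Carpinus_niger is the node subtending ((((Raphanus_sylvestris,Cavia_occidentalis),((((Pan_major,Drosophila_nanus),Fagus_minor),(Salmonella_tricolor,(Carpinus_niger,Pongo_bicolor))),Avena_borealis),(Sorghum_fluviatilis,Musca_litoralis)),(Arabidopsis_palustris,Turdus_maculatus)),(Martes_gracilis,Oncorhynchus_borealis)).
From Martes_gracilis up to that node: 2 branches. From Carpinus_niger up to the same node: 7 branches. Total: 2 + 7 = 9.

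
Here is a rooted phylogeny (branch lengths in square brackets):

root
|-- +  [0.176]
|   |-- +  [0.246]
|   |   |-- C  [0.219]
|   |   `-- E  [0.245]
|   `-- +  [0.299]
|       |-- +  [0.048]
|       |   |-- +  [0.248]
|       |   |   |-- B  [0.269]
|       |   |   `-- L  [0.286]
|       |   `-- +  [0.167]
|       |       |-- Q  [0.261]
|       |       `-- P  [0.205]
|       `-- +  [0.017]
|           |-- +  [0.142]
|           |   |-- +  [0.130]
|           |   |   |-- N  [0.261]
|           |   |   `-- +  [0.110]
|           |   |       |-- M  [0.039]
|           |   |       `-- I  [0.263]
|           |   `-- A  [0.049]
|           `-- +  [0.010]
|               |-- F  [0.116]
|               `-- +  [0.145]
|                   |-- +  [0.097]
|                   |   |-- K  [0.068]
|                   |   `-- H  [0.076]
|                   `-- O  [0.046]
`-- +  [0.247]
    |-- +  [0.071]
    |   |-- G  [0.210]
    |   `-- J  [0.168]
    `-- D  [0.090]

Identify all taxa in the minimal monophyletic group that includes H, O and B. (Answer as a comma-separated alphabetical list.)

Tracing H: it sits inside (K,H).
Tracing O: it sits inside ((K,H),O).
Tracing B: it sits inside (B,L).
The smallest clade enclosing all 3 is (((B,L),(Q,P)),(((N,(M,I)),A),(F,((K,H),O)))); the answer is its 12 terminal taxa in alphabetical order.

A, B, F, H, I, K, L, M, N, O, P, Q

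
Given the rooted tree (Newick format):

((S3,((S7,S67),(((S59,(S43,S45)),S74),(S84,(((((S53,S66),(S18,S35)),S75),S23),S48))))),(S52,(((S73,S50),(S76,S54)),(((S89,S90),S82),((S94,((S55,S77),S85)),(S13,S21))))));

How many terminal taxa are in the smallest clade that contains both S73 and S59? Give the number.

29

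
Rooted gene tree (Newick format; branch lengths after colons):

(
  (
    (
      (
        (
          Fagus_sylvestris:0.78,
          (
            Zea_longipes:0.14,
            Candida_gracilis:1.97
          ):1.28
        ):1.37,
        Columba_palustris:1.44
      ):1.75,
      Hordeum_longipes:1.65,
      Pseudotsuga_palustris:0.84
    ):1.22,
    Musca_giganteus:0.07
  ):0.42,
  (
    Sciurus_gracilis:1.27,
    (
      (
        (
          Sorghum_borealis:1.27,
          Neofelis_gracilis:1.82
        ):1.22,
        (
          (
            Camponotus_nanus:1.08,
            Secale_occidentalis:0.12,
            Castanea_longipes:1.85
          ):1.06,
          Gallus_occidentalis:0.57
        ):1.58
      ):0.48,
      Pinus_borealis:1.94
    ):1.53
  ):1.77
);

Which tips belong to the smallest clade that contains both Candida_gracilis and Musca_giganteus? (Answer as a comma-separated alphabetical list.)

Candida_gracilis, Columba_palustris, Fagus_sylvestris, Hordeum_longipes, Musca_giganteus, Pseudotsuga_palustris, Zea_longipes

Tracing Candida_gracilis: it sits inside (Zea_longipes,Candida_gracilis).
Tracing Musca_giganteus: it sits inside ((((Fagus_sylvestris,(Zea_longipes,Candida_gracilis)),Columba_palustris),Hordeum_longipes,Pseudotsuga_palustris),Musca_giganteus).
The smallest clade enclosing both is ((((Fagus_sylvestris,(Zea_longipes,Candida_gracilis)),Columba_palustris),Hordeum_longipes,Pseudotsuga_palustris),Musca_giganteus); the answer is its 7 terminal taxa in alphabetical order.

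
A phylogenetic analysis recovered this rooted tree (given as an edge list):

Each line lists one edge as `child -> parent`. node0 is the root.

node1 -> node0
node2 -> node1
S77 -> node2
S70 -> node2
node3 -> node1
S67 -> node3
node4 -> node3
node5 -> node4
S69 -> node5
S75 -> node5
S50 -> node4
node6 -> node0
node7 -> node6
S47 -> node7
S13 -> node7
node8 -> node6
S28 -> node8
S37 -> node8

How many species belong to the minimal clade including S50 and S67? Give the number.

4

The MRCA of S50 and S67 is the node subtending (S67,((S69,S75),S50)).
That clade contains 4 terminal taxa: S50, S67, S69, S75.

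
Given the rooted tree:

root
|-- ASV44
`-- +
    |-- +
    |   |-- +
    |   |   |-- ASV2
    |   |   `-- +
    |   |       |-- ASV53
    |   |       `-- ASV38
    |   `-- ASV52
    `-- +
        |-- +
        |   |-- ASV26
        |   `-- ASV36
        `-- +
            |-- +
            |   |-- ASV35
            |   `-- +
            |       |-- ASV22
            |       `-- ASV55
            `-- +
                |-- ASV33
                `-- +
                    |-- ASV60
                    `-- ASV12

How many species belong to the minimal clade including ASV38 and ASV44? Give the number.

The MRCA of ASV38 and ASV44 is the root, so the clade is the entire tree.
That clade contains 13 terminal taxa: ASV12, ASV2, ASV22, ASV26, ASV33, ASV35, ASV36, ASV38, ASV44, ASV52, ASV53, ASV55, ASV60.

13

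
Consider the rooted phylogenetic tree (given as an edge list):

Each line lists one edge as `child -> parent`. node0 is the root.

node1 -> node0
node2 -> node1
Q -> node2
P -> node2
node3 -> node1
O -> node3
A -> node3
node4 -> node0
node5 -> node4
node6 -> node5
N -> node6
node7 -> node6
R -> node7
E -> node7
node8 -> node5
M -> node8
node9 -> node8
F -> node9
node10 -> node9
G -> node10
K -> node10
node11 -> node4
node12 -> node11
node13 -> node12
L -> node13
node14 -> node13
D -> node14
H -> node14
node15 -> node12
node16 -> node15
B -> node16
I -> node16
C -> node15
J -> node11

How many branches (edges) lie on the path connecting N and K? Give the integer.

The MRCA of N and K is the node subtending ((N,(R,E)),(M,(F,(G,K)))).
From N up to that node: 2 branches. From K up to the same node: 4 branches. Total: 2 + 4 = 6.

6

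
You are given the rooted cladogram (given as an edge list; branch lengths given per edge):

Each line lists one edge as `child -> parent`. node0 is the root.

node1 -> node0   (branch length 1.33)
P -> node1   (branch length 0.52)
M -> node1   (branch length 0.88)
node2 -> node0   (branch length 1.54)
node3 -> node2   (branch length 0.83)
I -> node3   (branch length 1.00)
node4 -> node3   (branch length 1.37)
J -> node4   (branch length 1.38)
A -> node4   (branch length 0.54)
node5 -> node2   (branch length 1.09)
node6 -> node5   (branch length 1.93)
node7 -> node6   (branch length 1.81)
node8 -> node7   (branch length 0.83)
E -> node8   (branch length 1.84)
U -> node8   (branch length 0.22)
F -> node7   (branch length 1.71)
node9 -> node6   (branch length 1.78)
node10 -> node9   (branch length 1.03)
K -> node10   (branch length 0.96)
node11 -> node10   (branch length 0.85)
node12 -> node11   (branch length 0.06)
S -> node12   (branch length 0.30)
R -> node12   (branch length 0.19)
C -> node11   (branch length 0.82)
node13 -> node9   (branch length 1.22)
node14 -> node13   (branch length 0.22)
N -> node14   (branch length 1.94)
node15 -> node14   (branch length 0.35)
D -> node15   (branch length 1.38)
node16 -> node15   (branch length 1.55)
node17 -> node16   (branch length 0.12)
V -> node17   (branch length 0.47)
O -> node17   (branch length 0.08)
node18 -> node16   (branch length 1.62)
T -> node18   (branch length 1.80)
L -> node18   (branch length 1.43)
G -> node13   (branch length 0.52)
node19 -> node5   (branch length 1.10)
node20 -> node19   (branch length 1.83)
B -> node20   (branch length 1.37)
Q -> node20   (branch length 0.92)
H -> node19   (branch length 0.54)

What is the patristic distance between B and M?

The path runs B → … → MRCA → … → M; the MRCA is the root of the tree.
Branch lengths along that path: 1.37 + 1.83 + 1.10 + 1.09 + 1.54 + 1.33 + 0.88 = 9.14.

9.14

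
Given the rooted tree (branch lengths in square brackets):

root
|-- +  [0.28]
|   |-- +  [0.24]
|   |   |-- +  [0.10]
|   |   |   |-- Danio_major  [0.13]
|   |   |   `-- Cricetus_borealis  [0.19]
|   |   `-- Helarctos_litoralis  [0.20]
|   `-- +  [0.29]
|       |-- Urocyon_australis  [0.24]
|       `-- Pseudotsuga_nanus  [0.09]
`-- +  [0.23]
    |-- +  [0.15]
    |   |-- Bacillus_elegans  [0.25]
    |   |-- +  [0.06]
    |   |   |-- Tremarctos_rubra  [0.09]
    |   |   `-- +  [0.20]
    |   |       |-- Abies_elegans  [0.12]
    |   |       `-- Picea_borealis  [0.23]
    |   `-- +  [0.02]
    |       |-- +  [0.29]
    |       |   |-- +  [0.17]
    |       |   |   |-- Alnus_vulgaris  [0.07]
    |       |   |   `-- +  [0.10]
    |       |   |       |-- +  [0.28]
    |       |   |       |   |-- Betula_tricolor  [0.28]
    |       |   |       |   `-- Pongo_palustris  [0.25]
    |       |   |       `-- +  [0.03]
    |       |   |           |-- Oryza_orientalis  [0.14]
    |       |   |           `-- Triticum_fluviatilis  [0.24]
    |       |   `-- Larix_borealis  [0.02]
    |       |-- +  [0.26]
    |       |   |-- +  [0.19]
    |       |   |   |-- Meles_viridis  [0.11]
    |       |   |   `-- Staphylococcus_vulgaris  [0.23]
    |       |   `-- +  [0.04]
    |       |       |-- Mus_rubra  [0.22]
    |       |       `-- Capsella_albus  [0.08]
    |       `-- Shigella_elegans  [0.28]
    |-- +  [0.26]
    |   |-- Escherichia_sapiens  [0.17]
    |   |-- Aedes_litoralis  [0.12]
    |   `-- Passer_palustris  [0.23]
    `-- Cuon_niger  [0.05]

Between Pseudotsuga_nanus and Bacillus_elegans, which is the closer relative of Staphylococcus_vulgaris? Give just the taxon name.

The MRCA of Staphylococcus_vulgaris and Bacillus_elegans subtends (Bacillus_elegans,(Tremarctos_rubra,(Abies_elegans,Picea_borealis)),(((Alnus_vulgaris,((Betula_tricolor,Pongo_palustris),(Oryza_orientalis,Triticum_fluviatilis))),Larix_borealis),((Meles_viridis,Staphylococcus_vulgaris),(Mus_rubra,Capsella_albus)),Shigella_elegans)) (15 taxa).
The MRCA of Staphylococcus_vulgaris and Pseudotsuga_nanus is the root, subtending the entire tree (24 taxa).
The first is nested inside the second, so Staphylococcus_vulgaris shares a more recent common ancestor with Bacillus_elegans.

Bacillus_elegans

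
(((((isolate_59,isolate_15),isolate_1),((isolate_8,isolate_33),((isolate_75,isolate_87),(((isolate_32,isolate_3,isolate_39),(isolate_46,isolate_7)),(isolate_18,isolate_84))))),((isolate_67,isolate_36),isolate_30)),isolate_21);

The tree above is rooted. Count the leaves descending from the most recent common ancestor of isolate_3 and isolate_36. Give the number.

17

The MRCA of isolate_3 and isolate_36 is the node subtending ((((isolate_59,isolate_15),isolate_1),((isolate_8,isolate_33),((isolate_75,isolate_87),(((isolate_32,isolate_3,isolate_39),(isolate_46,isolate_7)),(isolate_18,isolate_84))))),((isolate_67,isolate_36),isolate_30)).
That clade contains 17 terminal taxa: isolate_1, isolate_15, isolate_18, isolate_3, isolate_30, isolate_32, isolate_33, isolate_36, isolate_39, isolate_46, isolate_59, isolate_67, isolate_7, isolate_75, isolate_8, isolate_84, isolate_87.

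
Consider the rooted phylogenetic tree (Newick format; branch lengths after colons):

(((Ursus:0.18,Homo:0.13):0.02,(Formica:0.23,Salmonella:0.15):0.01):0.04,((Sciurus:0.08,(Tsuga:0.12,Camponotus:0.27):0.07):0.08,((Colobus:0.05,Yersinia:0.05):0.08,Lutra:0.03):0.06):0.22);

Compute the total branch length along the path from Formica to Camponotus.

The path runs Formica → … → MRCA → … → Camponotus; the MRCA is the root of the tree.
Branch lengths along that path: 0.23 + 0.01 + 0.04 + 0.22 + 0.08 + 0.07 + 0.27 = 0.92.

0.92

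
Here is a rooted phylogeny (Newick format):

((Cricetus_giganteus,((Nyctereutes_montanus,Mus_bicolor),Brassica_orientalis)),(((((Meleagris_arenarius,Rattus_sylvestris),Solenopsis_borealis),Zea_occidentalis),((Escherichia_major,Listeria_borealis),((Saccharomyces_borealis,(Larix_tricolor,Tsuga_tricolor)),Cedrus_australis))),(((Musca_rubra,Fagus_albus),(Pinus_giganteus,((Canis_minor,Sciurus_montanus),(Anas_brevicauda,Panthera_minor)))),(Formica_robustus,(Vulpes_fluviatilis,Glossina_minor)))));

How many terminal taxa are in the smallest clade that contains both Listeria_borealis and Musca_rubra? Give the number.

20

The MRCA of Listeria_borealis and Musca_rubra is the node subtending (((((Meleagris_arenarius,Rattus_sylvestris),Solenopsis_borealis),Zea_occidentalis),((Escherichia_major,Listeria_borealis),((Saccharomyces_borealis,(Larix_tricolor,Tsuga_tricolor)),Cedrus_australis))),(((Musca_rubra,Fagus_albus),(Pinus_giganteus,((Canis_minor,Sciurus_montanus),(Anas_brevicauda,Panthera_minor)))),(Formica_robustus,(Vulpes_fluviatilis,Glossina_minor)))).
That clade contains 20 terminal taxa: Anas_brevicauda, Canis_minor, Cedrus_australis, Escherichia_major, Fagus_albus, Formica_robustus, Glossina_minor, Larix_tricolor, Listeria_borealis, Meleagris_arenarius, Musca_rubra, Panthera_minor, Pinus_giganteus, Rattus_sylvestris, Saccharomyces_borealis, Sciurus_montanus, Solenopsis_borealis, Tsuga_tricolor, Vulpes_fluviatilis, Zea_occidentalis.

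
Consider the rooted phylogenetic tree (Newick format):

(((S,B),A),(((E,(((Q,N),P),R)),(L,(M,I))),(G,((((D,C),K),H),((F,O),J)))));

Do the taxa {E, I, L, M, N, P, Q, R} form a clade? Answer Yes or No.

The most recent common ancestor of these taxa subtends ((E,(((Q,N),P),R)),(L,(M,I))).
That clade has exactly 8 tips — every listed taxon and nothing else — so the group is monophyletic.

Yes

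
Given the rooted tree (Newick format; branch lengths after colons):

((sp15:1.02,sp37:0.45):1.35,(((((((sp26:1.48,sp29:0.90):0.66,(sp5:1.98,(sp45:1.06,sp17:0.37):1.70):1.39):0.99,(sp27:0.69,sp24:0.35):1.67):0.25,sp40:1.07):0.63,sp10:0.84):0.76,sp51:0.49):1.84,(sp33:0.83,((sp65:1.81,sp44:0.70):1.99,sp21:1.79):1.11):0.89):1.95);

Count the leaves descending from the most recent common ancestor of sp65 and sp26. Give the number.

14

The MRCA of sp65 and sp26 is the node subtending (((((((sp26,sp29),(sp5,(sp45,sp17))),(sp27,sp24)),sp40),sp10),sp51),(sp33,((sp65,sp44),sp21))).
That clade contains 14 terminal taxa: sp10, sp17, sp21, sp24, sp26, sp27, sp29, sp33, sp40, sp44, sp45, sp5, sp51, sp65.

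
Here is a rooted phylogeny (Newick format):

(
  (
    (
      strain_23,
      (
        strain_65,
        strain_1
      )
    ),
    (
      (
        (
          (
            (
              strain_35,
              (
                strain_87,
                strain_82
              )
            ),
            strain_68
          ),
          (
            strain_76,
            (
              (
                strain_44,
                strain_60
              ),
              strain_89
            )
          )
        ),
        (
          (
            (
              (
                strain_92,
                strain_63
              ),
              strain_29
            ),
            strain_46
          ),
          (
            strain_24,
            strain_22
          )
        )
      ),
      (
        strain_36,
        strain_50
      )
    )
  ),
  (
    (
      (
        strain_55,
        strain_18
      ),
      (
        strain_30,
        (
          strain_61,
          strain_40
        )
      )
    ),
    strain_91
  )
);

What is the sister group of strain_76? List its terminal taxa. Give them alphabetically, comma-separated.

strain_44, strain_60, strain_89

strain_76 attaches to the tree at the node subtending (strain_76,((strain_44,strain_60),strain_89)).
The other lineage descending from that same node — the sister group — is ((strain_44,strain_60),strain_89); its 3 tips in alphabetical order are the answer.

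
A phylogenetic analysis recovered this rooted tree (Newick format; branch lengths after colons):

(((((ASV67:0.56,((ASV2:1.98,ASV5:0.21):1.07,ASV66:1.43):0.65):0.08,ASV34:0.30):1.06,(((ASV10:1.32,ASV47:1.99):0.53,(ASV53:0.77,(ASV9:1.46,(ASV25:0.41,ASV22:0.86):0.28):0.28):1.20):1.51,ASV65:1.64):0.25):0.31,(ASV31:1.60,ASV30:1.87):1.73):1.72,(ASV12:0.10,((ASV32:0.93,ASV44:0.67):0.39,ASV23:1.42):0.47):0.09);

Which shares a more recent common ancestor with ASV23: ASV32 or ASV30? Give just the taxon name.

ASV32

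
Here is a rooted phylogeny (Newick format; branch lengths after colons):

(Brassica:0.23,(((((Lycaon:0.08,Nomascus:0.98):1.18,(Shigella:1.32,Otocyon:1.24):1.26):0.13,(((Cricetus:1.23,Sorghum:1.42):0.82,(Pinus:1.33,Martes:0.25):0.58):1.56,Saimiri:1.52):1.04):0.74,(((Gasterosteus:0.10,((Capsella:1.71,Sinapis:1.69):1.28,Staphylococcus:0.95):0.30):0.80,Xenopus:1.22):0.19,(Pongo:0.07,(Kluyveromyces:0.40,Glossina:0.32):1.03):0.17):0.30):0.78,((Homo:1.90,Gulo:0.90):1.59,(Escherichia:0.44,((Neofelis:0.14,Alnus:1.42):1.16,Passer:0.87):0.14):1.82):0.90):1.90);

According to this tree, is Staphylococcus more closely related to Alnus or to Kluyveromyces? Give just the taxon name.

The MRCA of Staphylococcus and Kluyveromyces subtends (((Gasterosteus,((Capsella,Sinapis),Staphylococcus)),Xenopus),(Pongo,(Kluyveromyces,Glossina))) (8 taxa).
The MRCA of Staphylococcus and Alnus subtends (((((Lycaon,Nomascus),(Shigella,Otocyon)),(((Cricetus,Sorghum),(Pinus,Martes)),Saimiri)),(((Gasterosteus,((Capsella,Sinapis),Staphylococcus)),Xenopus),(Pongo,(Kluyveromyces,Glossina)))),((Homo,Gulo),(Escherichia,((Neofelis,Alnus),Passer)))) (23 taxa).
The first is nested inside the second, so Staphylococcus shares a more recent common ancestor with Kluyveromyces.

Kluyveromyces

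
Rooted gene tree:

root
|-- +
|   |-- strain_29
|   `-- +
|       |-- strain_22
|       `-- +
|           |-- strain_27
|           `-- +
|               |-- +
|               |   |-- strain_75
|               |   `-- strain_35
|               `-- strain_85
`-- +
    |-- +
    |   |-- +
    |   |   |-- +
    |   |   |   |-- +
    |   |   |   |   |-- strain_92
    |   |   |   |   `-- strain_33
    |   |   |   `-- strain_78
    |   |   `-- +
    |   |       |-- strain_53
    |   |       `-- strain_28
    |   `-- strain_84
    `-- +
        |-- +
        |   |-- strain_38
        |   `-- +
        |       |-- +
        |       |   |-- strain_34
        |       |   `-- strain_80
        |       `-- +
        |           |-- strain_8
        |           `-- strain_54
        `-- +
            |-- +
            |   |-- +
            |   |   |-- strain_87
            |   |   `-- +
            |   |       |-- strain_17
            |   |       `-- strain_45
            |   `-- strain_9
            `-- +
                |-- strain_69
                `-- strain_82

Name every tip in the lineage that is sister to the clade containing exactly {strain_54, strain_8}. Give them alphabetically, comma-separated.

strain_34, strain_80

The clade containing exactly {strain_54, strain_8} attaches to the tree at the node subtending ((strain_34,strain_80),(strain_8,strain_54)).
The other lineage descending from that same node — the sister group — is (strain_34,strain_80); its 2 tips in alphabetical order are the answer.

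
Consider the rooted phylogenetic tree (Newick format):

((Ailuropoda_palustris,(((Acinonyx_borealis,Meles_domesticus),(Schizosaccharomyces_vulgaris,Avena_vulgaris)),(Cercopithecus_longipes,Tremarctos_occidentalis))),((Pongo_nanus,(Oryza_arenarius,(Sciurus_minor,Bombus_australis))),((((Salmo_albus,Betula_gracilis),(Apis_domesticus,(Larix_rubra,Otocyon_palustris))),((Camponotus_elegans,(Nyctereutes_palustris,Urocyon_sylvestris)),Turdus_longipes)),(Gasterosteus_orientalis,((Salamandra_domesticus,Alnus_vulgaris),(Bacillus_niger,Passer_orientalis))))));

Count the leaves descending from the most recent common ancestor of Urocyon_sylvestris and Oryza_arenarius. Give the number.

The MRCA of Urocyon_sylvestris and Oryza_arenarius is the node subtending ((Pongo_nanus,(Oryza_arenarius,(Sciurus_minor,Bombus_australis))),((((Salmo_albus,Betula_gracilis),(Apis_domesticus,(Larix_rubra,Otocyon_palustris))),((Camponotus_elegans,(Nyctereutes_palustris,Urocyon_sylvestris)),Turdus_longipes)),(Gasterosteus_orientalis,((Salamandra_domesticus,Alnus_vulgaris),(Bacillus_niger,Passer_orientalis))))).
That clade contains 18 terminal taxa: Alnus_vulgaris, Apis_domesticus, Bacillus_niger, Betula_gracilis, Bombus_australis, Camponotus_elegans, Gasterosteus_orientalis, Larix_rubra, Nyctereutes_palustris, Oryza_arenarius, Otocyon_palustris, Passer_orientalis, Pongo_nanus, Salamandra_domesticus, Salmo_albus, Sciurus_minor, Turdus_longipes, Urocyon_sylvestris.

18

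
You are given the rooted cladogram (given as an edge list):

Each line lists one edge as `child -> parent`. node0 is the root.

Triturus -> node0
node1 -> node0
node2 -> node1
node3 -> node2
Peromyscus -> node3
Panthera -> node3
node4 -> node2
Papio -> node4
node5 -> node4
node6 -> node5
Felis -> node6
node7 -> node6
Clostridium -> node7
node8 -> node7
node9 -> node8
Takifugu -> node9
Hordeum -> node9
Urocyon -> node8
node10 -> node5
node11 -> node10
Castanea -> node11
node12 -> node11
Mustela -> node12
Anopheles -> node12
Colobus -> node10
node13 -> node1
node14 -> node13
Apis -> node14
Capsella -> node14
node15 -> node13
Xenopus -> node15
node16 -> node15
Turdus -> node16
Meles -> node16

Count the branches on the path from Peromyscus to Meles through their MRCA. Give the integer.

7

The MRCA of Peromyscus and Meles is the node subtending (((Peromyscus,Panthera),(Papio,((Felis,(Clostridium,((Takifugu,Hordeum),Urocyon))),((Castanea,(Mustela,Anopheles)),Colobus)))),((Apis,Capsella),(Xenopus,(Turdus,Meles)))).
From Peromyscus up to that node: 3 branches. From Meles up to the same node: 4 branches. Total: 3 + 4 = 7.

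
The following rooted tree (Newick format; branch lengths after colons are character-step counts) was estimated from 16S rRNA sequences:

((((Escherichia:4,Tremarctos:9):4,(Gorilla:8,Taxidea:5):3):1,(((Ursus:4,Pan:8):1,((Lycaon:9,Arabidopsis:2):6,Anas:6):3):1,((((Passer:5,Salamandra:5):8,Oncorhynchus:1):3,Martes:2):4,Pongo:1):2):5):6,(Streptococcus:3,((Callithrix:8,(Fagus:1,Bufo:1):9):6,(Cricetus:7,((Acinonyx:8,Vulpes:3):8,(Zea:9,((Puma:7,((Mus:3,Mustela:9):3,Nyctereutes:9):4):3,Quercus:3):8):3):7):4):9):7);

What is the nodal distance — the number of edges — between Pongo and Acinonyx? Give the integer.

The MRCA of Pongo and Acinonyx is the root of the tree.
From Pongo up to that node: 4 branches. From Acinonyx up to the same node: 6 branches. Total: 4 + 6 = 10.

10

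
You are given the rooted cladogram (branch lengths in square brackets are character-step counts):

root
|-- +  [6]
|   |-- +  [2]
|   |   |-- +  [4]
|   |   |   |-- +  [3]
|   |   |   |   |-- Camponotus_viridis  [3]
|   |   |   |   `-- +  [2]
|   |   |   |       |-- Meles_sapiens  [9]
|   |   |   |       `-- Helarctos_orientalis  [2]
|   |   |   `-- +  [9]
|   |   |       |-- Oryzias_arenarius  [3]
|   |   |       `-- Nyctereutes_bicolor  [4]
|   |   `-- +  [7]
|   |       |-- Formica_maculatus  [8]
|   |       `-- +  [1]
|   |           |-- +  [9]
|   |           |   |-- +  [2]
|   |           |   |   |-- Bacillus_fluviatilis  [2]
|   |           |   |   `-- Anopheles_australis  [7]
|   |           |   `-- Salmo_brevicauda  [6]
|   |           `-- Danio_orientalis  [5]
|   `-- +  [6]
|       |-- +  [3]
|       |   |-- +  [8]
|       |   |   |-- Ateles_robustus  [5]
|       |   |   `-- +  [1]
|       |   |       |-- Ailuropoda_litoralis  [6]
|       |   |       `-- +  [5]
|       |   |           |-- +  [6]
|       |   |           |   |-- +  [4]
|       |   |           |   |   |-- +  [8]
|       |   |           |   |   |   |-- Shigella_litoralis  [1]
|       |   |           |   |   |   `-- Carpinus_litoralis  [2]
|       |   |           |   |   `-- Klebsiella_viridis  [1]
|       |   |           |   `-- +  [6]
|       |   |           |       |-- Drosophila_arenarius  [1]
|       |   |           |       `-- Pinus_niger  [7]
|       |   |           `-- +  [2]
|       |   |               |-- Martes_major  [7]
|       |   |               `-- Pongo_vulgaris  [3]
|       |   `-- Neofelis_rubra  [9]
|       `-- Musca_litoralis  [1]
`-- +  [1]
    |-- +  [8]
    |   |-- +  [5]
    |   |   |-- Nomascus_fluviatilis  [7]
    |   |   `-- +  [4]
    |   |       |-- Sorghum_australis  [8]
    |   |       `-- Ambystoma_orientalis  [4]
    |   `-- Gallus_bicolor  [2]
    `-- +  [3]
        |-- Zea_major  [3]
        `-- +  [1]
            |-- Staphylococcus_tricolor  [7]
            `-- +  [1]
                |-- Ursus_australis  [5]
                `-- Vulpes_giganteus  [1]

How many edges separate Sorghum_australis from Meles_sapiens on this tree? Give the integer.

11

The MRCA of Sorghum_australis and Meles_sapiens is the root of the tree.
From Sorghum_australis up to that node: 5 branches. From Meles_sapiens up to the same node: 6 branches. Total: 5 + 6 = 11.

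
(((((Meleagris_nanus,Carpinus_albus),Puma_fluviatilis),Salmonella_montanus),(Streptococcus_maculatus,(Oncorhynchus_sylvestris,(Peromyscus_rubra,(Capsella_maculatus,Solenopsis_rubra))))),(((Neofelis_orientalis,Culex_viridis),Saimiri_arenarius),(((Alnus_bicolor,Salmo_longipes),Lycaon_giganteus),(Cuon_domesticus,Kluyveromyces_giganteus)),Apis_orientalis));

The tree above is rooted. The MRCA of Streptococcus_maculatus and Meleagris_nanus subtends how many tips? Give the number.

The MRCA of Streptococcus_maculatus and Meleagris_nanus is the node subtending ((((Meleagris_nanus,Carpinus_albus),Puma_fluviatilis),Salmonella_montanus),(Streptococcus_maculatus,(Oncorhynchus_sylvestris,(Peromyscus_rubra,(Capsella_maculatus,Solenopsis_rubra))))).
That clade contains 9 terminal taxa: Capsella_maculatus, Carpinus_albus, Meleagris_nanus, Oncorhynchus_sylvestris, Peromyscus_rubra, Puma_fluviatilis, Salmonella_montanus, Solenopsis_rubra, Streptococcus_maculatus.

9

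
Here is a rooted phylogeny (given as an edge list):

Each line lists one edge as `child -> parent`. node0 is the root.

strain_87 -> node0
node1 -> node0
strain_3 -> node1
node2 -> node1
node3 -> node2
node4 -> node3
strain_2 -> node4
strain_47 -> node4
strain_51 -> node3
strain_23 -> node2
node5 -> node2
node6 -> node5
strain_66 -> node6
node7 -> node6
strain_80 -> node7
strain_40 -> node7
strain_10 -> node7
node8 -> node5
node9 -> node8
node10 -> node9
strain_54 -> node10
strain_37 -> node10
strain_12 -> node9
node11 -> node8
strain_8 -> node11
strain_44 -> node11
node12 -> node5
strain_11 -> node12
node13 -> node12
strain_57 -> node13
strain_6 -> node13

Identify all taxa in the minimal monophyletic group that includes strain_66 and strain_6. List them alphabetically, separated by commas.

strain_10, strain_11, strain_12, strain_37, strain_40, strain_44, strain_54, strain_57, strain_6, strain_66, strain_8, strain_80

Tracing strain_66: it sits inside (strain_66,(strain_80,strain_40,strain_10)).
Tracing strain_6: it sits inside (strain_57,strain_6).
The smallest clade enclosing both is ((strain_66,(strain_80,strain_40,strain_10)),(((strain_54,strain_37),strain_12),(strain_8,strain_44)),(strain_11,(strain_57,strain_6))); the answer is its 12 terminal taxa in alphabetical order.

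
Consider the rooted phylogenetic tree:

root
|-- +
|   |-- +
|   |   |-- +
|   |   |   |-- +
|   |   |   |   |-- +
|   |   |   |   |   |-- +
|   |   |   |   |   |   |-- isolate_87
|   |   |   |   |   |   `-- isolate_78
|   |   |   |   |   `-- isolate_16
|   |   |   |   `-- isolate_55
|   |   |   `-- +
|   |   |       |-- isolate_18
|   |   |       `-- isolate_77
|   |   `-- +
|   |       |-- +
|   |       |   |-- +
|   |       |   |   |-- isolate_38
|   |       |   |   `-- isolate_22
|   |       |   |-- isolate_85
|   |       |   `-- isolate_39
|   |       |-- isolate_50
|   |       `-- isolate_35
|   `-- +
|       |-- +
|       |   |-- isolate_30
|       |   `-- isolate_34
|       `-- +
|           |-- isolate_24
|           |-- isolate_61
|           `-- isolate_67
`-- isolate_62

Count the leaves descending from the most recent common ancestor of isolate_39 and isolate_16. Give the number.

12

The MRCA of isolate_39 and isolate_16 is the node subtending (((((isolate_87,isolate_78),isolate_16),isolate_55),(isolate_18,isolate_77)),(((isolate_38,isolate_22),isolate_85,isolate_39),isolate_50,isolate_35)).
That clade contains 12 terminal taxa: isolate_16, isolate_18, isolate_22, isolate_35, isolate_38, isolate_39, isolate_50, isolate_55, isolate_77, isolate_78, isolate_85, isolate_87.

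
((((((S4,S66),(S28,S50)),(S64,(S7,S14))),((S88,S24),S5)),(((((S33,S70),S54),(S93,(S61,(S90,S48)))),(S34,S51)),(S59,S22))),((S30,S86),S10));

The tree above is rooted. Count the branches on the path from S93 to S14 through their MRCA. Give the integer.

The MRCA of S93 and S14 is the node subtending (((((S4,S66),(S28,S50)),(S64,(S7,S14))),((S88,S24),S5)),(((((S33,S70),S54),(S93,(S61,(S90,S48)))),(S34,S51)),(S59,S22))).
From S93 up to that node: 5 branches. From S14 up to the same node: 5 branches. Total: 5 + 5 = 10.

10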